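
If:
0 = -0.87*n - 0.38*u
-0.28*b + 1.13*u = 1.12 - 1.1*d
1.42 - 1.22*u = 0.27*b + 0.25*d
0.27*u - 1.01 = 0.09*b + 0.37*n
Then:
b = -2.04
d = -1.47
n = -0.84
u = 1.92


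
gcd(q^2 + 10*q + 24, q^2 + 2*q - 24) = q + 6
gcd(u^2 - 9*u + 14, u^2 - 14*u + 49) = u - 7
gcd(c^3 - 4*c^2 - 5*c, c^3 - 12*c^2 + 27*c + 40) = c^2 - 4*c - 5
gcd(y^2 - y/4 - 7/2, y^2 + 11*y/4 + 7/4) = y + 7/4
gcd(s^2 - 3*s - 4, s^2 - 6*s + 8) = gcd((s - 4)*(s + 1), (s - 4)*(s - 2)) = s - 4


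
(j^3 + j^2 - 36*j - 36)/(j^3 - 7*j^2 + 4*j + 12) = (j + 6)/(j - 2)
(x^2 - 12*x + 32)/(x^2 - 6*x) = (x^2 - 12*x + 32)/(x*(x - 6))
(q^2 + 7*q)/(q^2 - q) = (q + 7)/(q - 1)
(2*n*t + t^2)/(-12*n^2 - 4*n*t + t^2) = t/(-6*n + t)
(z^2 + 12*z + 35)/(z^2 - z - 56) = (z + 5)/(z - 8)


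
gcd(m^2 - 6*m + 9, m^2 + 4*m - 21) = m - 3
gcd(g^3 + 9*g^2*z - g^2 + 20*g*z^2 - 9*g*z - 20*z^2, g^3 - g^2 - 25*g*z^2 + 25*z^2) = g^2 + 5*g*z - g - 5*z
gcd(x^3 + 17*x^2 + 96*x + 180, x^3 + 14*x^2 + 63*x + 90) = x^2 + 11*x + 30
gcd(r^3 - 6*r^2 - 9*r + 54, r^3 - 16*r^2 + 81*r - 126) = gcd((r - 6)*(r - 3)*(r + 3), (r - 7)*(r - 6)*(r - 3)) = r^2 - 9*r + 18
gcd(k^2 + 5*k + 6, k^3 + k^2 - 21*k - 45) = k + 3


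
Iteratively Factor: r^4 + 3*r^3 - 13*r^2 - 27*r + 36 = (r - 3)*(r^3 + 6*r^2 + 5*r - 12) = (r - 3)*(r - 1)*(r^2 + 7*r + 12) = (r - 3)*(r - 1)*(r + 3)*(r + 4)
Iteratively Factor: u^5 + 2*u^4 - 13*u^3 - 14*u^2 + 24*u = (u - 1)*(u^4 + 3*u^3 - 10*u^2 - 24*u) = (u - 1)*(u + 2)*(u^3 + u^2 - 12*u) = (u - 3)*(u - 1)*(u + 2)*(u^2 + 4*u) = (u - 3)*(u - 1)*(u + 2)*(u + 4)*(u)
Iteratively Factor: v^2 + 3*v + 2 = (v + 1)*(v + 2)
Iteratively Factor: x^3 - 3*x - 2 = (x - 2)*(x^2 + 2*x + 1) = (x - 2)*(x + 1)*(x + 1)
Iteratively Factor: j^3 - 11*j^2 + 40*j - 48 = (j - 3)*(j^2 - 8*j + 16) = (j - 4)*(j - 3)*(j - 4)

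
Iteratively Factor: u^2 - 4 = (u + 2)*(u - 2)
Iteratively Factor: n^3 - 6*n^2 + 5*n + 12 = (n + 1)*(n^2 - 7*n + 12) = (n - 4)*(n + 1)*(n - 3)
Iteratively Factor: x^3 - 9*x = (x)*(x^2 - 9) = x*(x - 3)*(x + 3)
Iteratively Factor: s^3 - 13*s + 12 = (s + 4)*(s^2 - 4*s + 3) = (s - 3)*(s + 4)*(s - 1)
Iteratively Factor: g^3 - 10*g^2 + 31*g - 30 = (g - 3)*(g^2 - 7*g + 10) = (g - 5)*(g - 3)*(g - 2)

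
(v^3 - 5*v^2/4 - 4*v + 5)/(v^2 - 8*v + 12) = (4*v^2 + 3*v - 10)/(4*(v - 6))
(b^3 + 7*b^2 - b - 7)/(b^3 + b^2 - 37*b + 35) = (b + 1)/(b - 5)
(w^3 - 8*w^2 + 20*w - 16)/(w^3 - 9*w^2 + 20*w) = (w^2 - 4*w + 4)/(w*(w - 5))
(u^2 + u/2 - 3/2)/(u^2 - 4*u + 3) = (u + 3/2)/(u - 3)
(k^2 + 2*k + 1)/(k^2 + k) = (k + 1)/k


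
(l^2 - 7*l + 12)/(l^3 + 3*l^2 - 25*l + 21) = (l - 4)/(l^2 + 6*l - 7)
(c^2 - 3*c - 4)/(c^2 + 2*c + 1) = (c - 4)/(c + 1)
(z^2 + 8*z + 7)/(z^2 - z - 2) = (z + 7)/(z - 2)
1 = 1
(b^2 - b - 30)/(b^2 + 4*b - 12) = (b^2 - b - 30)/(b^2 + 4*b - 12)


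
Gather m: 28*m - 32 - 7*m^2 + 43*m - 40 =-7*m^2 + 71*m - 72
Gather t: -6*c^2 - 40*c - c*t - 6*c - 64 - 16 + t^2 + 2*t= -6*c^2 - 46*c + t^2 + t*(2 - c) - 80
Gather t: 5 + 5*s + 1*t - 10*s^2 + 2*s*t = -10*s^2 + 5*s + t*(2*s + 1) + 5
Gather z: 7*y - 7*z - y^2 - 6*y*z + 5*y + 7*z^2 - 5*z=-y^2 + 12*y + 7*z^2 + z*(-6*y - 12)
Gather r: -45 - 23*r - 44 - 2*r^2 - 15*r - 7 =-2*r^2 - 38*r - 96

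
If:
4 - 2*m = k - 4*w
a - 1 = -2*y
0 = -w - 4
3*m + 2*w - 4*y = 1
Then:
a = 1 - 2*y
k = -8*y/3 - 18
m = 4*y/3 + 3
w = -4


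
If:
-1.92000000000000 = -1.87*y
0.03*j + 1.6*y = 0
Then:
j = -54.76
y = 1.03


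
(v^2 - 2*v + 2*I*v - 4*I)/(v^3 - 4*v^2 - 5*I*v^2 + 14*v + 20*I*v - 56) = (v - 2)/(v^2 - v*(4 + 7*I) + 28*I)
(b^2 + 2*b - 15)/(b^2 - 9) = (b + 5)/(b + 3)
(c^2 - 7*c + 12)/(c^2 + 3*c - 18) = (c - 4)/(c + 6)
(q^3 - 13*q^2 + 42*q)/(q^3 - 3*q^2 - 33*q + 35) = q*(q - 6)/(q^2 + 4*q - 5)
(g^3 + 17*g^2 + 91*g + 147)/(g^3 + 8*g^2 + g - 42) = (g + 7)/(g - 2)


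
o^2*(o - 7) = o^3 - 7*o^2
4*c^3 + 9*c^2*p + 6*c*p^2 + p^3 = (c + p)^2*(4*c + p)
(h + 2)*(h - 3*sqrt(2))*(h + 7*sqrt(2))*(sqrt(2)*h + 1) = sqrt(2)*h^4 + 2*sqrt(2)*h^3 + 9*h^3 - 38*sqrt(2)*h^2 + 18*h^2 - 76*sqrt(2)*h - 42*h - 84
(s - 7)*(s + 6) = s^2 - s - 42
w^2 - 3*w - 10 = (w - 5)*(w + 2)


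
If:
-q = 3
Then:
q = -3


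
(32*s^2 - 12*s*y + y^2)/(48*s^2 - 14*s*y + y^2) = (-4*s + y)/(-6*s + y)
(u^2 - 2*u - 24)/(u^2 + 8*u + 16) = (u - 6)/(u + 4)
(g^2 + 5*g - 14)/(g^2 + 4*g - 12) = (g + 7)/(g + 6)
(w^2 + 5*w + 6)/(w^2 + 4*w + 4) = (w + 3)/(w + 2)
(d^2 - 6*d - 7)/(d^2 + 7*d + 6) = (d - 7)/(d + 6)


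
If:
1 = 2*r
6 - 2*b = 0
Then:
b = 3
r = 1/2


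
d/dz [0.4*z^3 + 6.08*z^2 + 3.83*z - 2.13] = 1.2*z^2 + 12.16*z + 3.83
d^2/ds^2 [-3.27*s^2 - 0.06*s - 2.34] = -6.54000000000000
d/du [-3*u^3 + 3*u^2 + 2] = 3*u*(2 - 3*u)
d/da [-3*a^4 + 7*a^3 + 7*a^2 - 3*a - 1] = -12*a^3 + 21*a^2 + 14*a - 3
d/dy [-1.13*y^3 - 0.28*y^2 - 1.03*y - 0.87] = -3.39*y^2 - 0.56*y - 1.03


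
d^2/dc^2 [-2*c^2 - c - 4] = -4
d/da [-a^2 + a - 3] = 1 - 2*a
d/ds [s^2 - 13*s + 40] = 2*s - 13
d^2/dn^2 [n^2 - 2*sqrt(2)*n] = 2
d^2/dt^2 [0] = 0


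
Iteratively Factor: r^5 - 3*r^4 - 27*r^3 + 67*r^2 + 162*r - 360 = (r - 5)*(r^4 + 2*r^3 - 17*r^2 - 18*r + 72) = (r - 5)*(r - 3)*(r^3 + 5*r^2 - 2*r - 24) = (r - 5)*(r - 3)*(r - 2)*(r^2 + 7*r + 12) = (r - 5)*(r - 3)*(r - 2)*(r + 4)*(r + 3)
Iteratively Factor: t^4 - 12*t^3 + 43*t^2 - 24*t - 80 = (t - 5)*(t^3 - 7*t^2 + 8*t + 16) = (t - 5)*(t - 4)*(t^2 - 3*t - 4) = (t - 5)*(t - 4)*(t + 1)*(t - 4)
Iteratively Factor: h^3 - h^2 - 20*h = (h - 5)*(h^2 + 4*h) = (h - 5)*(h + 4)*(h)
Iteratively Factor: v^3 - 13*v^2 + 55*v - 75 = (v - 5)*(v^2 - 8*v + 15) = (v - 5)*(v - 3)*(v - 5)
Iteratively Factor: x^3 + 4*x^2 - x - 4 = (x - 1)*(x^2 + 5*x + 4) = (x - 1)*(x + 4)*(x + 1)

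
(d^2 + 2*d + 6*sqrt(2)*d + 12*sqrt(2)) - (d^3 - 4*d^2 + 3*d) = -d^3 + 5*d^2 - d + 6*sqrt(2)*d + 12*sqrt(2)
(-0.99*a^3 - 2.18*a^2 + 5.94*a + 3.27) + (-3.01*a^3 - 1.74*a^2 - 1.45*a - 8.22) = -4.0*a^3 - 3.92*a^2 + 4.49*a - 4.95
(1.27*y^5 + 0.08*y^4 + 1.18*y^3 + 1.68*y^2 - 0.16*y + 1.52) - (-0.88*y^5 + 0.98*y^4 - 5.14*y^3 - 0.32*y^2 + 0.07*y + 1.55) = 2.15*y^5 - 0.9*y^4 + 6.32*y^3 + 2.0*y^2 - 0.23*y - 0.03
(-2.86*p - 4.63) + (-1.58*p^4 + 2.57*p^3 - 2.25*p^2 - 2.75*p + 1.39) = -1.58*p^4 + 2.57*p^3 - 2.25*p^2 - 5.61*p - 3.24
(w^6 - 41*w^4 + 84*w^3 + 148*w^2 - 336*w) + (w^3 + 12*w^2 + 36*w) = w^6 - 41*w^4 + 85*w^3 + 160*w^2 - 300*w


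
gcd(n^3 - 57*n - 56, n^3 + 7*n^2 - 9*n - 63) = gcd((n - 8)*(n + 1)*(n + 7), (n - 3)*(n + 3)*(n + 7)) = n + 7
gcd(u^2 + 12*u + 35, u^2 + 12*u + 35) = u^2 + 12*u + 35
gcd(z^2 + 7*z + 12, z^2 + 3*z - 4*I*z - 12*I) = z + 3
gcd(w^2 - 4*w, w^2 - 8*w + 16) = w - 4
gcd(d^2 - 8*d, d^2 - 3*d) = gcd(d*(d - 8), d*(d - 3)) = d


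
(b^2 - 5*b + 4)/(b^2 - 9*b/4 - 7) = 4*(b - 1)/(4*b + 7)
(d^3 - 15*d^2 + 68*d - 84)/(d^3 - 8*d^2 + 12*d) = (d - 7)/d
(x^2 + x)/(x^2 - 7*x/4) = 4*(x + 1)/(4*x - 7)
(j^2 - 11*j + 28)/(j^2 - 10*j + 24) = (j - 7)/(j - 6)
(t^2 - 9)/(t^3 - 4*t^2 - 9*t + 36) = 1/(t - 4)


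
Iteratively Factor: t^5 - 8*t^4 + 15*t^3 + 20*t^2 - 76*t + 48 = (t - 1)*(t^4 - 7*t^3 + 8*t^2 + 28*t - 48) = (t - 4)*(t - 1)*(t^3 - 3*t^2 - 4*t + 12) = (t - 4)*(t - 2)*(t - 1)*(t^2 - t - 6) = (t - 4)*(t - 2)*(t - 1)*(t + 2)*(t - 3)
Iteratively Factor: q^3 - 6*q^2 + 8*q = (q)*(q^2 - 6*q + 8) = q*(q - 2)*(q - 4)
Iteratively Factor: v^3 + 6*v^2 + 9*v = (v + 3)*(v^2 + 3*v) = (v + 3)^2*(v)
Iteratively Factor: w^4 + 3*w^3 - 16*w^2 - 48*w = (w + 3)*(w^3 - 16*w) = w*(w + 3)*(w^2 - 16) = w*(w - 4)*(w + 3)*(w + 4)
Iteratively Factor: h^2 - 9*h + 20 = (h - 4)*(h - 5)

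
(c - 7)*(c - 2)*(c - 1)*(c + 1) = c^4 - 9*c^3 + 13*c^2 + 9*c - 14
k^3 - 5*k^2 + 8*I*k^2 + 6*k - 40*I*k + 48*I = (k - 3)*(k - 2)*(k + 8*I)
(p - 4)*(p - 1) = p^2 - 5*p + 4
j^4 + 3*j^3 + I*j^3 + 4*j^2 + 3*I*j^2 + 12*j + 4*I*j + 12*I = (j + 3)*(j - 2*I)*(j + I)*(j + 2*I)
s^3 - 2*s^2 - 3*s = s*(s - 3)*(s + 1)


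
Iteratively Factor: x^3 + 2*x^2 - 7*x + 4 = (x + 4)*(x^2 - 2*x + 1) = (x - 1)*(x + 4)*(x - 1)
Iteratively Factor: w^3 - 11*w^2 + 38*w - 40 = (w - 5)*(w^2 - 6*w + 8) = (w - 5)*(w - 4)*(w - 2)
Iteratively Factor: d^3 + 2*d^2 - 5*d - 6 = (d + 1)*(d^2 + d - 6) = (d - 2)*(d + 1)*(d + 3)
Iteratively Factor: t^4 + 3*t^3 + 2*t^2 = (t + 2)*(t^3 + t^2) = (t + 1)*(t + 2)*(t^2) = t*(t + 1)*(t + 2)*(t)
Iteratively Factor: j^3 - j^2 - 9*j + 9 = (j - 3)*(j^2 + 2*j - 3) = (j - 3)*(j + 3)*(j - 1)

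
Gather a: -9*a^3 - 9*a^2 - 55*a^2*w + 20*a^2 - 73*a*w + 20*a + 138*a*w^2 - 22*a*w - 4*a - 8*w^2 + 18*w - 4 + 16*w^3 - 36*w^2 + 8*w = -9*a^3 + a^2*(11 - 55*w) + a*(138*w^2 - 95*w + 16) + 16*w^3 - 44*w^2 + 26*w - 4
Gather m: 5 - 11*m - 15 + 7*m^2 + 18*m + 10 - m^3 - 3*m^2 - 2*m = -m^3 + 4*m^2 + 5*m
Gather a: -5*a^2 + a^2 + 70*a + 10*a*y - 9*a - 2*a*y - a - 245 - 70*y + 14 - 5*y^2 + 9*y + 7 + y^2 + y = -4*a^2 + a*(8*y + 60) - 4*y^2 - 60*y - 224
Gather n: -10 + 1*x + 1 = x - 9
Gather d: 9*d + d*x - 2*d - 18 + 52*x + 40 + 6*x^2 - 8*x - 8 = d*(x + 7) + 6*x^2 + 44*x + 14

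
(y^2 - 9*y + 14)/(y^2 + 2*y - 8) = (y - 7)/(y + 4)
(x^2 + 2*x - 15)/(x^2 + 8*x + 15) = (x - 3)/(x + 3)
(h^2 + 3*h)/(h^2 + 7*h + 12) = h/(h + 4)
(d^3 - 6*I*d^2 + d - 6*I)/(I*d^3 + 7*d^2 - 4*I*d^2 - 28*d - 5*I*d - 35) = -(I*d^3 + 6*d^2 + I*d + 6)/(d^3 - d^2*(4 + 7*I) - d*(5 - 28*I) + 35*I)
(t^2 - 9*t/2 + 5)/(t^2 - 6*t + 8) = (t - 5/2)/(t - 4)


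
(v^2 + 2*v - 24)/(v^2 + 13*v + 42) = (v - 4)/(v + 7)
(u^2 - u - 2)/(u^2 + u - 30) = (u^2 - u - 2)/(u^2 + u - 30)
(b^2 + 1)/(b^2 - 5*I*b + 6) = (b - I)/(b - 6*I)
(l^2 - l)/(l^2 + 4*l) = (l - 1)/(l + 4)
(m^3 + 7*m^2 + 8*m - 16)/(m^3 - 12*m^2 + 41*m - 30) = (m^2 + 8*m + 16)/(m^2 - 11*m + 30)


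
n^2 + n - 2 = (n - 1)*(n + 2)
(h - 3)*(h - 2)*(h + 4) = h^3 - h^2 - 14*h + 24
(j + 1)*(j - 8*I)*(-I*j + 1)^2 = -j^4 - j^3 + 6*I*j^3 - 15*j^2 + 6*I*j^2 - 15*j - 8*I*j - 8*I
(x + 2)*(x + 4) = x^2 + 6*x + 8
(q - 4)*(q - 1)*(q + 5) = q^3 - 21*q + 20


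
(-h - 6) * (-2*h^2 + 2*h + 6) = 2*h^3 + 10*h^2 - 18*h - 36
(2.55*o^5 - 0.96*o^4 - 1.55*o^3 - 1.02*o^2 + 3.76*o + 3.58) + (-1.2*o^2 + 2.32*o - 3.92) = 2.55*o^5 - 0.96*o^4 - 1.55*o^3 - 2.22*o^2 + 6.08*o - 0.34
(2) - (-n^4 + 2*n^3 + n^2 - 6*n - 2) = n^4 - 2*n^3 - n^2 + 6*n + 4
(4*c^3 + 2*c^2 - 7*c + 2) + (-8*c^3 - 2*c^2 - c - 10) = -4*c^3 - 8*c - 8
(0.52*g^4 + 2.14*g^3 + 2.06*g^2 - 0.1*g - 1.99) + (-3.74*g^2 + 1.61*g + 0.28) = 0.52*g^4 + 2.14*g^3 - 1.68*g^2 + 1.51*g - 1.71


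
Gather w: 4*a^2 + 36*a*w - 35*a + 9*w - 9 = 4*a^2 - 35*a + w*(36*a + 9) - 9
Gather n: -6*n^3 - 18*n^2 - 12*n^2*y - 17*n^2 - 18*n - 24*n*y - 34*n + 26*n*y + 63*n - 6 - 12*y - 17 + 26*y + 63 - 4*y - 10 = -6*n^3 + n^2*(-12*y - 35) + n*(2*y + 11) + 10*y + 30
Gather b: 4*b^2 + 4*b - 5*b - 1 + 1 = 4*b^2 - b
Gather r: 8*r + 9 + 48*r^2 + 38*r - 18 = 48*r^2 + 46*r - 9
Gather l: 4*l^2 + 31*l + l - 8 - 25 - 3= 4*l^2 + 32*l - 36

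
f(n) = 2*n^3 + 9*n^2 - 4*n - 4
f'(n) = 6*n^2 + 18*n - 4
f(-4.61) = 9.76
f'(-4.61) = 40.53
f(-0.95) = 6.21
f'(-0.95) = -15.68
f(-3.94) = 29.15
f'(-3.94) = 18.22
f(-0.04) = -3.83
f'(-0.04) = -4.71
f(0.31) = -4.32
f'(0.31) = 2.16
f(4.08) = 265.33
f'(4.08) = 169.32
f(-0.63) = 1.59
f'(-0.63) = -12.96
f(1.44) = 14.87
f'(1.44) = 34.36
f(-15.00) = -4669.00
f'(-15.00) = 1076.00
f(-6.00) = -88.00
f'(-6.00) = 104.00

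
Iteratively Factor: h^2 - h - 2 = (h - 2)*(h + 1)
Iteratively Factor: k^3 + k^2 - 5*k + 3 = (k - 1)*(k^2 + 2*k - 3) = (k - 1)*(k + 3)*(k - 1)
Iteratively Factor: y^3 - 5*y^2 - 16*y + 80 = (y - 5)*(y^2 - 16) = (y - 5)*(y - 4)*(y + 4)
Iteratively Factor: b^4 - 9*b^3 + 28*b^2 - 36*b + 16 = (b - 2)*(b^3 - 7*b^2 + 14*b - 8) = (b - 2)^2*(b^2 - 5*b + 4) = (b - 4)*(b - 2)^2*(b - 1)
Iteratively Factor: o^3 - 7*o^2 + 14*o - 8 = (o - 4)*(o^2 - 3*o + 2) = (o - 4)*(o - 2)*(o - 1)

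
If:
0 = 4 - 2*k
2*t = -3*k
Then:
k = 2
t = -3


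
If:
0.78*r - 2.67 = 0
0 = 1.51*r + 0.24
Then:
No Solution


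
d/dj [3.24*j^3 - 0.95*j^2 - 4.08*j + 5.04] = 9.72*j^2 - 1.9*j - 4.08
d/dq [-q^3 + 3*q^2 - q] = -3*q^2 + 6*q - 1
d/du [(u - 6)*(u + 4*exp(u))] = u + (u - 6)*(4*exp(u) + 1) + 4*exp(u)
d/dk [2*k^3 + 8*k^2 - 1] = 2*k*(3*k + 8)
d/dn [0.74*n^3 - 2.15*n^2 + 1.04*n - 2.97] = 2.22*n^2 - 4.3*n + 1.04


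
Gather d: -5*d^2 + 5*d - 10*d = -5*d^2 - 5*d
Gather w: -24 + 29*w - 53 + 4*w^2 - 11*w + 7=4*w^2 + 18*w - 70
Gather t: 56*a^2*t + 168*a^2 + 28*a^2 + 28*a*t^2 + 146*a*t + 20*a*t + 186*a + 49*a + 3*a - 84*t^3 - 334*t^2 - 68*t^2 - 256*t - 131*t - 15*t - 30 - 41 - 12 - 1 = 196*a^2 + 238*a - 84*t^3 + t^2*(28*a - 402) + t*(56*a^2 + 166*a - 402) - 84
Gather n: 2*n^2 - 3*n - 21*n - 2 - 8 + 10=2*n^2 - 24*n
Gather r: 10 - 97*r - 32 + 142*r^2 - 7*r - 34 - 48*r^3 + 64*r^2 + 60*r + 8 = -48*r^3 + 206*r^2 - 44*r - 48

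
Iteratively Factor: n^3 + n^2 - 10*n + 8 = (n - 1)*(n^2 + 2*n - 8) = (n - 2)*(n - 1)*(n + 4)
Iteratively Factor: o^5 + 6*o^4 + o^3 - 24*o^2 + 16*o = (o + 4)*(o^4 + 2*o^3 - 7*o^2 + 4*o) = (o - 1)*(o + 4)*(o^3 + 3*o^2 - 4*o) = o*(o - 1)*(o + 4)*(o^2 + 3*o - 4) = o*(o - 1)*(o + 4)^2*(o - 1)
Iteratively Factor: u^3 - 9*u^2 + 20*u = (u)*(u^2 - 9*u + 20) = u*(u - 5)*(u - 4)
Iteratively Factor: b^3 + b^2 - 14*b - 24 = (b - 4)*(b^2 + 5*b + 6) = (b - 4)*(b + 2)*(b + 3)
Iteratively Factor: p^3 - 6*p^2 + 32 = (p - 4)*(p^2 - 2*p - 8) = (p - 4)^2*(p + 2)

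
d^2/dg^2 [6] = 0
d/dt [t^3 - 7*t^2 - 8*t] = 3*t^2 - 14*t - 8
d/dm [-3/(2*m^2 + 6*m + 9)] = 6*(2*m + 3)/(2*m^2 + 6*m + 9)^2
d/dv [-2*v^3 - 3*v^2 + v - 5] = -6*v^2 - 6*v + 1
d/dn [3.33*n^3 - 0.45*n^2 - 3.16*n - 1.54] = 9.99*n^2 - 0.9*n - 3.16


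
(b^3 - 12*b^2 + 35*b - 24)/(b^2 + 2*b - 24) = (b^3 - 12*b^2 + 35*b - 24)/(b^2 + 2*b - 24)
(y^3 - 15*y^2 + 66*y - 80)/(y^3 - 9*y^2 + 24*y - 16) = (y^3 - 15*y^2 + 66*y - 80)/(y^3 - 9*y^2 + 24*y - 16)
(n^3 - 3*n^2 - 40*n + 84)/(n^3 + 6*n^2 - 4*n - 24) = (n - 7)/(n + 2)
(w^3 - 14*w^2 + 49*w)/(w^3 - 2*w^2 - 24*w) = (-w^2 + 14*w - 49)/(-w^2 + 2*w + 24)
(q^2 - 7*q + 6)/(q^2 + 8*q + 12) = (q^2 - 7*q + 6)/(q^2 + 8*q + 12)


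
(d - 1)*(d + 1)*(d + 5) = d^3 + 5*d^2 - d - 5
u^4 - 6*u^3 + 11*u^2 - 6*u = u*(u - 3)*(u - 2)*(u - 1)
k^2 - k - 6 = (k - 3)*(k + 2)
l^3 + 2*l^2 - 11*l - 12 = (l - 3)*(l + 1)*(l + 4)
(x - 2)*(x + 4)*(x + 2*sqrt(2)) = x^3 + 2*x^2 + 2*sqrt(2)*x^2 - 8*x + 4*sqrt(2)*x - 16*sqrt(2)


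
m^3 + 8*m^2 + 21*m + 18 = (m + 2)*(m + 3)^2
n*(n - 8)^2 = n^3 - 16*n^2 + 64*n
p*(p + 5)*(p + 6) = p^3 + 11*p^2 + 30*p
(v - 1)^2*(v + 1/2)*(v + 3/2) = v^4 - 9*v^2/4 + v/2 + 3/4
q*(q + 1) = q^2 + q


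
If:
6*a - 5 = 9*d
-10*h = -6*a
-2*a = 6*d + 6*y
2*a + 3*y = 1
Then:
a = 2/3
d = -1/9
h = 2/5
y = -1/9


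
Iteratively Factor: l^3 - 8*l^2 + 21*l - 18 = (l - 3)*(l^2 - 5*l + 6) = (l - 3)^2*(l - 2)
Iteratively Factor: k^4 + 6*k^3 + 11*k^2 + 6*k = (k + 3)*(k^3 + 3*k^2 + 2*k) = k*(k + 3)*(k^2 + 3*k + 2) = k*(k + 1)*(k + 3)*(k + 2)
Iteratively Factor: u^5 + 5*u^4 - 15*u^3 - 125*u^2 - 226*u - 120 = (u + 3)*(u^4 + 2*u^3 - 21*u^2 - 62*u - 40) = (u - 5)*(u + 3)*(u^3 + 7*u^2 + 14*u + 8) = (u - 5)*(u + 1)*(u + 3)*(u^2 + 6*u + 8) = (u - 5)*(u + 1)*(u + 3)*(u + 4)*(u + 2)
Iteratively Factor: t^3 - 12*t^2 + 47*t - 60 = (t - 4)*(t^2 - 8*t + 15) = (t - 5)*(t - 4)*(t - 3)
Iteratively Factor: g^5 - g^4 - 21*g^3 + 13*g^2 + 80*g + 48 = (g - 3)*(g^4 + 2*g^3 - 15*g^2 - 32*g - 16) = (g - 3)*(g + 4)*(g^3 - 2*g^2 - 7*g - 4) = (g - 3)*(g + 1)*(g + 4)*(g^2 - 3*g - 4) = (g - 3)*(g + 1)^2*(g + 4)*(g - 4)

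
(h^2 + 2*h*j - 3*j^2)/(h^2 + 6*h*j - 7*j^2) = (h + 3*j)/(h + 7*j)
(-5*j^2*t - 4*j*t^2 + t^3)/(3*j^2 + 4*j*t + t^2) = t*(-5*j + t)/(3*j + t)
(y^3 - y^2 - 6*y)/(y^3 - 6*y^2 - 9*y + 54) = y*(y + 2)/(y^2 - 3*y - 18)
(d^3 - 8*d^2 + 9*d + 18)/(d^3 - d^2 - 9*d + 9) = (d^2 - 5*d - 6)/(d^2 + 2*d - 3)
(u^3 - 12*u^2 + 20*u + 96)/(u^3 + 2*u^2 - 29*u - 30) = (u^3 - 12*u^2 + 20*u + 96)/(u^3 + 2*u^2 - 29*u - 30)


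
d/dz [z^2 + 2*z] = 2*z + 2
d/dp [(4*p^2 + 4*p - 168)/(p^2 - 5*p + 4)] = 8*(-3*p^2 + 46*p - 103)/(p^4 - 10*p^3 + 33*p^2 - 40*p + 16)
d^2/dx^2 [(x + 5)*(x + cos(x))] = -(x + 5)*cos(x) - 2*sin(x) + 2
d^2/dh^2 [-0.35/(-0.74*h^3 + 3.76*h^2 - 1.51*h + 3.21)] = ((2.632 - 1.554*h)*(0.74*h^3 - 3.76*h^2 + 1.51*h - 3.21) + 0.35*(2.22*h^2 - 7.52*h + 1.51)*(4.44*h^2 - 15.04*h + 3.02))/(0.74*h^3 - 3.76*h^2 + 1.51*h - 3.21)^3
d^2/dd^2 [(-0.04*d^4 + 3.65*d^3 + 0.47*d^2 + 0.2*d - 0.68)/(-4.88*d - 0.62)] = (5.715456*d^4 - 171.908736*d^3 - 66.076128*d^2 - 8.41836*d + 33.236488)/(116.214272*d^3 + 44.294784*d^2 + 5.627616*d + 0.238328)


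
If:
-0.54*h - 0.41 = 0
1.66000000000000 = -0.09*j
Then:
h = -0.76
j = -18.44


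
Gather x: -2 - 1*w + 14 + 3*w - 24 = 2*w - 12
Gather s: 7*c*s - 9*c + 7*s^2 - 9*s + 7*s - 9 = -9*c + 7*s^2 + s*(7*c - 2) - 9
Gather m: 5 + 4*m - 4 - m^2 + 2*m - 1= -m^2 + 6*m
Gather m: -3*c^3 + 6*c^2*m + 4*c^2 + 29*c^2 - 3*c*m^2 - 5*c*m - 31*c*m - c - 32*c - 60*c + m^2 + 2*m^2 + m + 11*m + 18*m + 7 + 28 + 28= -3*c^3 + 33*c^2 - 93*c + m^2*(3 - 3*c) + m*(6*c^2 - 36*c + 30) + 63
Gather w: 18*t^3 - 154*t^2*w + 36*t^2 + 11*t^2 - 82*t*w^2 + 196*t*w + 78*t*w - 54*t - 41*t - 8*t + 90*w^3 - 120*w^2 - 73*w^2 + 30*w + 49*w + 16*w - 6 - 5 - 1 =18*t^3 + 47*t^2 - 103*t + 90*w^3 + w^2*(-82*t - 193) + w*(-154*t^2 + 274*t + 95) - 12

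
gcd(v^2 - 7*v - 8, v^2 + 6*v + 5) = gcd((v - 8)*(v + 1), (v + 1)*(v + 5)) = v + 1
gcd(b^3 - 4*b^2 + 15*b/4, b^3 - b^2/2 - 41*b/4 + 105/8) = b^2 - 4*b + 15/4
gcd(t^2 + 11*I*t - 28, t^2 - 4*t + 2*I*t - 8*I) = 1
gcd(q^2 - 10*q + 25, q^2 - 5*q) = q - 5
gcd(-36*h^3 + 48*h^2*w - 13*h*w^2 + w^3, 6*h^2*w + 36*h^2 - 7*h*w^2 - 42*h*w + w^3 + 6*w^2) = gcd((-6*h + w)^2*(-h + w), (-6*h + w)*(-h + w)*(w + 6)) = 6*h^2 - 7*h*w + w^2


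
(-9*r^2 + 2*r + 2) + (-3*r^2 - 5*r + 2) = -12*r^2 - 3*r + 4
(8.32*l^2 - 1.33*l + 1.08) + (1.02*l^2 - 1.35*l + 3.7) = 9.34*l^2 - 2.68*l + 4.78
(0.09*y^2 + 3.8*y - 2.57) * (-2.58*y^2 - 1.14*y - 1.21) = -0.2322*y^4 - 9.9066*y^3 + 2.1897*y^2 - 1.6682*y + 3.1097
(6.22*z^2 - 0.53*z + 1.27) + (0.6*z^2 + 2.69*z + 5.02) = 6.82*z^2 + 2.16*z + 6.29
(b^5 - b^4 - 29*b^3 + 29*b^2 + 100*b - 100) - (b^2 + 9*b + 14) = b^5 - b^4 - 29*b^3 + 28*b^2 + 91*b - 114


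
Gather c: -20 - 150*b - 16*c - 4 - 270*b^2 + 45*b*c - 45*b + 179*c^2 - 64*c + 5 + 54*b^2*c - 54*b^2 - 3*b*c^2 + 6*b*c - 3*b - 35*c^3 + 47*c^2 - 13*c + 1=-324*b^2 - 198*b - 35*c^3 + c^2*(226 - 3*b) + c*(54*b^2 + 51*b - 93) - 18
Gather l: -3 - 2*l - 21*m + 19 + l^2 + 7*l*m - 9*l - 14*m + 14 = l^2 + l*(7*m - 11) - 35*m + 30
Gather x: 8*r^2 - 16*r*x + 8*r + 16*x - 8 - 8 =8*r^2 + 8*r + x*(16 - 16*r) - 16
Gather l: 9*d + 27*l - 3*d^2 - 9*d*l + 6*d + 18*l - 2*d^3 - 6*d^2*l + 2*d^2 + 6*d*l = -2*d^3 - d^2 + 15*d + l*(-6*d^2 - 3*d + 45)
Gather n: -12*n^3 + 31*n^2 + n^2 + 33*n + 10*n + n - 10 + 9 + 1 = -12*n^3 + 32*n^2 + 44*n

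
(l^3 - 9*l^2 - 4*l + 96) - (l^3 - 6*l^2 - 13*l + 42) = -3*l^2 + 9*l + 54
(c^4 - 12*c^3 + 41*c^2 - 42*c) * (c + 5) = c^5 - 7*c^4 - 19*c^3 + 163*c^2 - 210*c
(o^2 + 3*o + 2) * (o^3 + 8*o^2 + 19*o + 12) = o^5 + 11*o^4 + 45*o^3 + 85*o^2 + 74*o + 24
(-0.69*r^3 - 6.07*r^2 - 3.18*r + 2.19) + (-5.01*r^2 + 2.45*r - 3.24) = -0.69*r^3 - 11.08*r^2 - 0.73*r - 1.05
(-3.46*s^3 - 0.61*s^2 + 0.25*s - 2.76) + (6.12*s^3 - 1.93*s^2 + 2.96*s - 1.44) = 2.66*s^3 - 2.54*s^2 + 3.21*s - 4.2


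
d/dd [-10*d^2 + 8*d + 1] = 8 - 20*d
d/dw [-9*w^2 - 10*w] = -18*w - 10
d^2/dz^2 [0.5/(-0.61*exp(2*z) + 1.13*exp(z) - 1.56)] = (-0.5*(1.22*exp(z) - 1.13)*(2.44*exp(z) - 2.26)*exp(z) + (1.22*exp(z) - 0.565)*(0.61*exp(2*z) - 1.13*exp(z) + 1.56))*exp(z)/(0.61*exp(2*z) - 1.13*exp(z) + 1.56)^3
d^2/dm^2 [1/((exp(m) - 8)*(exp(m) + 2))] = (4*exp(3*m) - 18*exp(2*m) + 100*exp(m) - 96)*exp(m)/(exp(6*m) - 18*exp(5*m) + 60*exp(4*m) + 360*exp(3*m) - 960*exp(2*m) - 4608*exp(m) - 4096)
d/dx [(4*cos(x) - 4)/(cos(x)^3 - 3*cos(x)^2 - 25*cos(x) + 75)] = 4*(15*cos(x)/2 - 3*cos(2*x) + cos(3*x)/2 - 53)*sin(x)/(cos(x)^3 - 3*cos(x)^2 - 25*cos(x) + 75)^2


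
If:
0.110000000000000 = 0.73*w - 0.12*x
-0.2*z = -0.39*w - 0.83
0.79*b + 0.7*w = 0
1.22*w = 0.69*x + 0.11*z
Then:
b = -0.05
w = 0.06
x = -0.58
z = 4.26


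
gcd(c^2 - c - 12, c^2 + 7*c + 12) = c + 3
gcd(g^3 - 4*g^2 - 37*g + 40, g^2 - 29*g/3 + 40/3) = g - 8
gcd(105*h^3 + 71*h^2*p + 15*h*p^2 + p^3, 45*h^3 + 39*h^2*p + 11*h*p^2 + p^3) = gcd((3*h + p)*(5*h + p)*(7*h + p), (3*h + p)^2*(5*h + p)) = 15*h^2 + 8*h*p + p^2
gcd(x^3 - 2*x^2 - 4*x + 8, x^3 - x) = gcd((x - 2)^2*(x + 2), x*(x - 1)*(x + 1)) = 1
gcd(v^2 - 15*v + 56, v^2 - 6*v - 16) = v - 8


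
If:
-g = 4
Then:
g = -4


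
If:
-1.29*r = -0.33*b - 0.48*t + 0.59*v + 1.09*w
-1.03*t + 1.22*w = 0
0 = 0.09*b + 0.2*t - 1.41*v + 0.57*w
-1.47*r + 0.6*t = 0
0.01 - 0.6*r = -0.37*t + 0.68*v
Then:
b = 0.11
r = 0.01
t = 0.03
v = 0.02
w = 0.02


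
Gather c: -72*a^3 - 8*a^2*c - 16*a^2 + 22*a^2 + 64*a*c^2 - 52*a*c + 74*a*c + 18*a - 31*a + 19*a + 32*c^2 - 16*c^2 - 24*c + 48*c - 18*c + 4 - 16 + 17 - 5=-72*a^3 + 6*a^2 + 6*a + c^2*(64*a + 16) + c*(-8*a^2 + 22*a + 6)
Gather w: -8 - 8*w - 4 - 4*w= -12*w - 12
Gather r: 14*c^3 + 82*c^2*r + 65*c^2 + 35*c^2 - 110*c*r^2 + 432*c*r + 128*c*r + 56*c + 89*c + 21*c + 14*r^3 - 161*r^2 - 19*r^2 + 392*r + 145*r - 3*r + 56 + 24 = 14*c^3 + 100*c^2 + 166*c + 14*r^3 + r^2*(-110*c - 180) + r*(82*c^2 + 560*c + 534) + 80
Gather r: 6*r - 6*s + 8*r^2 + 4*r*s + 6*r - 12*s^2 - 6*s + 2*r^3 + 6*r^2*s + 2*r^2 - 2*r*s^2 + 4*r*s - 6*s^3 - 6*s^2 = 2*r^3 + r^2*(6*s + 10) + r*(-2*s^2 + 8*s + 12) - 6*s^3 - 18*s^2 - 12*s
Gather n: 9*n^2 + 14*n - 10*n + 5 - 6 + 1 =9*n^2 + 4*n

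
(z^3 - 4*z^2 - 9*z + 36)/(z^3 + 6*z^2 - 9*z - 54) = (z - 4)/(z + 6)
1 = 1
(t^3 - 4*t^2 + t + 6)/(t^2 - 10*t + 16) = (t^2 - 2*t - 3)/(t - 8)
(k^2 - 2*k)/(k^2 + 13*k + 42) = k*(k - 2)/(k^2 + 13*k + 42)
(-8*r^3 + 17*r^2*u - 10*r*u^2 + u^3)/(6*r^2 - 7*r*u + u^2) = (-8*r^2 + 9*r*u - u^2)/(6*r - u)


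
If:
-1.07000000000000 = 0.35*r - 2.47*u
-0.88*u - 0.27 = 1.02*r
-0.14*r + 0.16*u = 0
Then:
No Solution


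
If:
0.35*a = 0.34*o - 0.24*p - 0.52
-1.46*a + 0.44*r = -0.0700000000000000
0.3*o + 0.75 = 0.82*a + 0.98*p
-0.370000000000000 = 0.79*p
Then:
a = 3.07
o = 4.36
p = -0.47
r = 10.02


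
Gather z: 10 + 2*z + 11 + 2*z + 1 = 4*z + 22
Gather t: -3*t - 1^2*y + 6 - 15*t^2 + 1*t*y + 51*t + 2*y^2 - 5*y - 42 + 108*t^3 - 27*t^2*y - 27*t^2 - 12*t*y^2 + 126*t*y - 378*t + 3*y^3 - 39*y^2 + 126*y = 108*t^3 + t^2*(-27*y - 42) + t*(-12*y^2 + 127*y - 330) + 3*y^3 - 37*y^2 + 120*y - 36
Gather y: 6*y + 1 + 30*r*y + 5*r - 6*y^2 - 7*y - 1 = 5*r - 6*y^2 + y*(30*r - 1)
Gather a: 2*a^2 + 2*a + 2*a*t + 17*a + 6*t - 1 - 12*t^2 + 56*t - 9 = 2*a^2 + a*(2*t + 19) - 12*t^2 + 62*t - 10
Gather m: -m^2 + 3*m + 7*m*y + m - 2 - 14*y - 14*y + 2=-m^2 + m*(7*y + 4) - 28*y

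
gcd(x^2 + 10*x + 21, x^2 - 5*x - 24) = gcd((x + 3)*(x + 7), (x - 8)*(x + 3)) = x + 3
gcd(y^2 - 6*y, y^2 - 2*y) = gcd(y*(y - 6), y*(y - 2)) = y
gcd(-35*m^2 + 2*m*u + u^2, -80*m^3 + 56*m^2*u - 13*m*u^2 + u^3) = -5*m + u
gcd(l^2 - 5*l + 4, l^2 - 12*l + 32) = l - 4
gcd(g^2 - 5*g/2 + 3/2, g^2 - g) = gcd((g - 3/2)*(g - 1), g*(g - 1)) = g - 1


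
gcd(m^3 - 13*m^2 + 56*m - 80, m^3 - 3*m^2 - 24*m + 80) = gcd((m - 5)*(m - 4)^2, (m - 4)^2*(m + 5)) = m^2 - 8*m + 16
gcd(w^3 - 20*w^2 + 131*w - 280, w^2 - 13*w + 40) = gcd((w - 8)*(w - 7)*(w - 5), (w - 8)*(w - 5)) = w^2 - 13*w + 40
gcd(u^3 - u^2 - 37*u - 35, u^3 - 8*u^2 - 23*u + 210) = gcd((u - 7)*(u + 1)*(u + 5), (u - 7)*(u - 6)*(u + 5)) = u^2 - 2*u - 35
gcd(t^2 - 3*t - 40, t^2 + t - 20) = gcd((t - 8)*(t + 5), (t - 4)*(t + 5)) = t + 5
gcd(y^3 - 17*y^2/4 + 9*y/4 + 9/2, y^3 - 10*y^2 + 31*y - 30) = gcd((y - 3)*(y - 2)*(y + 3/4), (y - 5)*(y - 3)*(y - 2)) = y^2 - 5*y + 6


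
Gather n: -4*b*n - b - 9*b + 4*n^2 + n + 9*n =-10*b + 4*n^2 + n*(10 - 4*b)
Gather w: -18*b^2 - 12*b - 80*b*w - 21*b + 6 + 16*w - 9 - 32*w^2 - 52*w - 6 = -18*b^2 - 33*b - 32*w^2 + w*(-80*b - 36) - 9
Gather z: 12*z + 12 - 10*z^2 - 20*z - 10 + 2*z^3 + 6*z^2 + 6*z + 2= 2*z^3 - 4*z^2 - 2*z + 4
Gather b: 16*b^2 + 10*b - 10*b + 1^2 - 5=16*b^2 - 4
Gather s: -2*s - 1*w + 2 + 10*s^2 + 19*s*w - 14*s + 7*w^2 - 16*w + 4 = 10*s^2 + s*(19*w - 16) + 7*w^2 - 17*w + 6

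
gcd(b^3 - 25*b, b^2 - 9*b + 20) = b - 5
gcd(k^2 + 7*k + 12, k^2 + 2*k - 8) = k + 4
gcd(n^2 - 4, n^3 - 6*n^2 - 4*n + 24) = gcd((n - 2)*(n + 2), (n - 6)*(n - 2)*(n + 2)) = n^2 - 4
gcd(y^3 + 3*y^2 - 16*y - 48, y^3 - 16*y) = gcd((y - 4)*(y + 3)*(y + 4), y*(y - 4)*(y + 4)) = y^2 - 16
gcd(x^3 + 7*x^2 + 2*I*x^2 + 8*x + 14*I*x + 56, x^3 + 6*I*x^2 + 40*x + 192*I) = x + 4*I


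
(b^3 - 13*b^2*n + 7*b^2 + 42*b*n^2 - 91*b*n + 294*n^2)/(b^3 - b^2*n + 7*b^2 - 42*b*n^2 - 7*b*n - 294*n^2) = (b - 6*n)/(b + 6*n)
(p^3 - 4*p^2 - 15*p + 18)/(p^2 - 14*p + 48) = (p^2 + 2*p - 3)/(p - 8)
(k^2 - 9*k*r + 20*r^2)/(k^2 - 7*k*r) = (k^2 - 9*k*r + 20*r^2)/(k*(k - 7*r))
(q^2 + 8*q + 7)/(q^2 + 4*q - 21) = (q + 1)/(q - 3)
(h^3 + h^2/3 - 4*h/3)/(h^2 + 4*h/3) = h - 1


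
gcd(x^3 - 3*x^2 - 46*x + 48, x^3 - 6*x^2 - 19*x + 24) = x^2 - 9*x + 8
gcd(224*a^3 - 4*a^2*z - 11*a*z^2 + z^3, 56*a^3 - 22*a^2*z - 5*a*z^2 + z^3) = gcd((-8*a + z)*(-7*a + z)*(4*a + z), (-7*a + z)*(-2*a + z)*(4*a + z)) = -28*a^2 - 3*a*z + z^2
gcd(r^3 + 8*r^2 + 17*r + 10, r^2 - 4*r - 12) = r + 2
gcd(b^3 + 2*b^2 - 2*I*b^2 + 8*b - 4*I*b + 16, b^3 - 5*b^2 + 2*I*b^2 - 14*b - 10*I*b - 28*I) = b^2 + b*(2 + 2*I) + 4*I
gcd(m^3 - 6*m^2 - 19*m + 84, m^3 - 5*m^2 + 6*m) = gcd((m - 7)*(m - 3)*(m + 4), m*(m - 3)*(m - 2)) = m - 3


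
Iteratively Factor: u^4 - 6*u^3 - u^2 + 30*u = (u + 2)*(u^3 - 8*u^2 + 15*u) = (u - 3)*(u + 2)*(u^2 - 5*u) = (u - 5)*(u - 3)*(u + 2)*(u)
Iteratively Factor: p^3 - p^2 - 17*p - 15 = (p - 5)*(p^2 + 4*p + 3) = (p - 5)*(p + 3)*(p + 1)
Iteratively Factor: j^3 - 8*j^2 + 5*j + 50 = (j + 2)*(j^2 - 10*j + 25) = (j - 5)*(j + 2)*(j - 5)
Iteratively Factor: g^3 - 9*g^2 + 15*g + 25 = (g + 1)*(g^2 - 10*g + 25) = (g - 5)*(g + 1)*(g - 5)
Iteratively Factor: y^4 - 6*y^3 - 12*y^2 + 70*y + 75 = (y - 5)*(y^3 - y^2 - 17*y - 15) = (y - 5)*(y + 1)*(y^2 - 2*y - 15) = (y - 5)^2*(y + 1)*(y + 3)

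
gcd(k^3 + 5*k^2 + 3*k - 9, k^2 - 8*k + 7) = k - 1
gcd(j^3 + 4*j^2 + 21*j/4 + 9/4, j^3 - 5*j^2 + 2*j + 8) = j + 1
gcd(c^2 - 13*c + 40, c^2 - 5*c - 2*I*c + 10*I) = c - 5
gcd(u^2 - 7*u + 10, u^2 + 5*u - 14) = u - 2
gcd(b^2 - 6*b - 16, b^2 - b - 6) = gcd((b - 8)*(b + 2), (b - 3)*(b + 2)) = b + 2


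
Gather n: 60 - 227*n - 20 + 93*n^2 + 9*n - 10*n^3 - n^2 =-10*n^3 + 92*n^2 - 218*n + 40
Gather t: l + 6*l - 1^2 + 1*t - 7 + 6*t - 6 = 7*l + 7*t - 14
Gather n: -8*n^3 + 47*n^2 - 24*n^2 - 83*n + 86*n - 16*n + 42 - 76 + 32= -8*n^3 + 23*n^2 - 13*n - 2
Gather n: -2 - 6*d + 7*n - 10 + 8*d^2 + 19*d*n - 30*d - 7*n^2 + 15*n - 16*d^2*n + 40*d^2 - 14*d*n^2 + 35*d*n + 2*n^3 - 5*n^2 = 48*d^2 - 36*d + 2*n^3 + n^2*(-14*d - 12) + n*(-16*d^2 + 54*d + 22) - 12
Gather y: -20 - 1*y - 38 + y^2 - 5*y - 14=y^2 - 6*y - 72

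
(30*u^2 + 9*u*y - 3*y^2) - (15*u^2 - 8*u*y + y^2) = 15*u^2 + 17*u*y - 4*y^2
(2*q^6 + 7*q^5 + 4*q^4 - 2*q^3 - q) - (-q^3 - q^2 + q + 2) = 2*q^6 + 7*q^5 + 4*q^4 - q^3 + q^2 - 2*q - 2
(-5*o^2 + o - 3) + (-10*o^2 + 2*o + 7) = -15*o^2 + 3*o + 4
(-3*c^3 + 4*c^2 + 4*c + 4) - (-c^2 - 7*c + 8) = -3*c^3 + 5*c^2 + 11*c - 4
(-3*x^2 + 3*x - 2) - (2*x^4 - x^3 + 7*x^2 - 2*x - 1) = -2*x^4 + x^3 - 10*x^2 + 5*x - 1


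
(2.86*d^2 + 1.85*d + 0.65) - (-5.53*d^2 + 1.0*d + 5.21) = 8.39*d^2 + 0.85*d - 4.56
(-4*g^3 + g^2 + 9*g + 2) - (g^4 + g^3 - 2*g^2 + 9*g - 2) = -g^4 - 5*g^3 + 3*g^2 + 4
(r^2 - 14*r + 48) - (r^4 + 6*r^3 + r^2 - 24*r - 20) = -r^4 - 6*r^3 + 10*r + 68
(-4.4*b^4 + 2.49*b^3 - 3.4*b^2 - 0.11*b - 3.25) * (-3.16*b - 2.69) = 13.904*b^5 + 3.9676*b^4 + 4.0459*b^3 + 9.4936*b^2 + 10.5659*b + 8.7425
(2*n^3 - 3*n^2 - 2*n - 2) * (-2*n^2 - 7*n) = -4*n^5 - 8*n^4 + 25*n^3 + 18*n^2 + 14*n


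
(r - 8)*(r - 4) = r^2 - 12*r + 32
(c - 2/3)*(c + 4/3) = c^2 + 2*c/3 - 8/9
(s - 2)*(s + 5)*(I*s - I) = I*s^3 + 2*I*s^2 - 13*I*s + 10*I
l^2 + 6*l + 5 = (l + 1)*(l + 5)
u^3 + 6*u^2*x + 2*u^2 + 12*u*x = u*(u + 2)*(u + 6*x)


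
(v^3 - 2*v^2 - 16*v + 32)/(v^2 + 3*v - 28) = (v^2 + 2*v - 8)/(v + 7)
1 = 1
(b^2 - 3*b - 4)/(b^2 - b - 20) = (-b^2 + 3*b + 4)/(-b^2 + b + 20)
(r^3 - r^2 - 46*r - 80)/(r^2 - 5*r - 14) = (r^2 - 3*r - 40)/(r - 7)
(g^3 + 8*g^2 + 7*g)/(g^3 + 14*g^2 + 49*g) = (g + 1)/(g + 7)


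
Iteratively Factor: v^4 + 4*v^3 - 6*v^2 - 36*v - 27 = (v + 1)*(v^3 + 3*v^2 - 9*v - 27) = (v + 1)*(v + 3)*(v^2 - 9) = (v + 1)*(v + 3)^2*(v - 3)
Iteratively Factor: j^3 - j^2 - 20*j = (j - 5)*(j^2 + 4*j) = j*(j - 5)*(j + 4)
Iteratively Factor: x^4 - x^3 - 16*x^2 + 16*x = (x - 4)*(x^3 + 3*x^2 - 4*x) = (x - 4)*(x + 4)*(x^2 - x) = x*(x - 4)*(x + 4)*(x - 1)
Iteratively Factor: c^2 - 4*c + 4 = (c - 2)*(c - 2)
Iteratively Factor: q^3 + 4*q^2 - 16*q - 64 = (q - 4)*(q^2 + 8*q + 16) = (q - 4)*(q + 4)*(q + 4)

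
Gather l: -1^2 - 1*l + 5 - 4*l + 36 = 40 - 5*l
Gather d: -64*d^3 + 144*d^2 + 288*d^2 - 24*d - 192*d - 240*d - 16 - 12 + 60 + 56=-64*d^3 + 432*d^2 - 456*d + 88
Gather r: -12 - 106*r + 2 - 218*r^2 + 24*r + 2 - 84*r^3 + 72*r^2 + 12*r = -84*r^3 - 146*r^2 - 70*r - 8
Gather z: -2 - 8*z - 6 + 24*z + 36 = 16*z + 28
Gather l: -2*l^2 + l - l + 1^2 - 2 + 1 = -2*l^2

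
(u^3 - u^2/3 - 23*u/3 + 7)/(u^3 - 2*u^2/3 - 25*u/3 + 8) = (3*u - 7)/(3*u - 8)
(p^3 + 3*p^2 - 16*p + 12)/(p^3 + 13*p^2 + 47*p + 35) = (p^3 + 3*p^2 - 16*p + 12)/(p^3 + 13*p^2 + 47*p + 35)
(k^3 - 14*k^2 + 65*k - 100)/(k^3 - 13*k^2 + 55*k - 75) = (k - 4)/(k - 3)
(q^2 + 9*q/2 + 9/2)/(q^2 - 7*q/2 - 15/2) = (q + 3)/(q - 5)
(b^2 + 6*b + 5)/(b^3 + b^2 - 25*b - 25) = 1/(b - 5)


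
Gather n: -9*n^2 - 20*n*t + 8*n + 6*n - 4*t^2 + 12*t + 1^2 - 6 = -9*n^2 + n*(14 - 20*t) - 4*t^2 + 12*t - 5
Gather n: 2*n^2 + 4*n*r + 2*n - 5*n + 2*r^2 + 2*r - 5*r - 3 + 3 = 2*n^2 + n*(4*r - 3) + 2*r^2 - 3*r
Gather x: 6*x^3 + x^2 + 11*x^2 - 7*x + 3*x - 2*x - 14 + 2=6*x^3 + 12*x^2 - 6*x - 12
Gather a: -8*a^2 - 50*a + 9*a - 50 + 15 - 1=-8*a^2 - 41*a - 36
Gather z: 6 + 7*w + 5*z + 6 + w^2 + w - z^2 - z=w^2 + 8*w - z^2 + 4*z + 12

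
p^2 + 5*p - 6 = (p - 1)*(p + 6)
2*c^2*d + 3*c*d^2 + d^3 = d*(c + d)*(2*c + d)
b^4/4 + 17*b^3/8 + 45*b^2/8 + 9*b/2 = b*(b/4 + 1)*(b + 3/2)*(b + 3)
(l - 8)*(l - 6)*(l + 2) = l^3 - 12*l^2 + 20*l + 96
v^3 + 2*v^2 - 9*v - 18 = (v - 3)*(v + 2)*(v + 3)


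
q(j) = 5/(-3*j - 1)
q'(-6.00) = 0.05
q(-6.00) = 0.29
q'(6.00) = 0.04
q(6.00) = -0.26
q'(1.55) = 0.47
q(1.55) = -0.88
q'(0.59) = 1.95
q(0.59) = -1.81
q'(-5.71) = 0.06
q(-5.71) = 0.31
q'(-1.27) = 1.90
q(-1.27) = 1.78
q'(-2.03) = 0.58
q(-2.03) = 0.98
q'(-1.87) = 0.71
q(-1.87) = 1.08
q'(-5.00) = 0.08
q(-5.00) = 0.36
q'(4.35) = 0.08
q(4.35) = -0.36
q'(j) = 15/(-3*j - 1)^2 = 15/(3*j + 1)^2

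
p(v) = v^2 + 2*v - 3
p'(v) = 2*v + 2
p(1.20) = 0.84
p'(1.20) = 4.40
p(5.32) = 35.94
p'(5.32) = 12.64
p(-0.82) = -3.97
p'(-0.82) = 0.36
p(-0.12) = -3.23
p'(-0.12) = 1.76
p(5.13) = 33.58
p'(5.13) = 12.26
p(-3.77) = 3.67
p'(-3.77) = -5.54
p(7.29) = 64.72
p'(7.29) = 16.58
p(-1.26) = -3.93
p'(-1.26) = -0.52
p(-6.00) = 21.00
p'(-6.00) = -10.00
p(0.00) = -3.00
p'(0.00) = 2.00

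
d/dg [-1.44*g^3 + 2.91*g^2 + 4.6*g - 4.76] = -4.32*g^2 + 5.82*g + 4.6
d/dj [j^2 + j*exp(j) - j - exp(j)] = j*exp(j) + 2*j - 1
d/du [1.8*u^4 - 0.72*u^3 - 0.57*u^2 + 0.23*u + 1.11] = 7.2*u^3 - 2.16*u^2 - 1.14*u + 0.23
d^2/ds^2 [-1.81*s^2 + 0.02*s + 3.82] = -3.62000000000000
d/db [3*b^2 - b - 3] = 6*b - 1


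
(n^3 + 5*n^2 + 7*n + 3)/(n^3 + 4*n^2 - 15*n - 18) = (n^2 + 4*n + 3)/(n^2 + 3*n - 18)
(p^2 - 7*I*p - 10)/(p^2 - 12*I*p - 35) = (p - 2*I)/(p - 7*I)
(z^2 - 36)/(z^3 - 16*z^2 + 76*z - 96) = (z + 6)/(z^2 - 10*z + 16)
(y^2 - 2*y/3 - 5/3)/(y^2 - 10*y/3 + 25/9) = 3*(y + 1)/(3*y - 5)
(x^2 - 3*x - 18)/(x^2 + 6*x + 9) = (x - 6)/(x + 3)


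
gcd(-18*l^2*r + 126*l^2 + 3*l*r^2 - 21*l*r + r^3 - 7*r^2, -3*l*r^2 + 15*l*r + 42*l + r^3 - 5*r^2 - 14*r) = -3*l*r + 21*l + r^2 - 7*r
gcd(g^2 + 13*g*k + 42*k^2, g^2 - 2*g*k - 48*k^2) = g + 6*k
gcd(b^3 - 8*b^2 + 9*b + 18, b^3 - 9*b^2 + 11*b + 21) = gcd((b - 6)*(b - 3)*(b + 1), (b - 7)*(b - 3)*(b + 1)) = b^2 - 2*b - 3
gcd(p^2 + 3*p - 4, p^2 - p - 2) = 1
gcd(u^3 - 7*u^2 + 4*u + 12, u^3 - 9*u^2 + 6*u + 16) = u^2 - u - 2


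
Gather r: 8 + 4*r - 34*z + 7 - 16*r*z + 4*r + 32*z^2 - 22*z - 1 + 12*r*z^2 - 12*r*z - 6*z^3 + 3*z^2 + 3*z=r*(12*z^2 - 28*z + 8) - 6*z^3 + 35*z^2 - 53*z + 14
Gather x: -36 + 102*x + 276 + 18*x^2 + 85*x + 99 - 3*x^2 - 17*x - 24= 15*x^2 + 170*x + 315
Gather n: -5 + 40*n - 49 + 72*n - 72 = 112*n - 126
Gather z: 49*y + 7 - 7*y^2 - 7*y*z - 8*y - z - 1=-7*y^2 + 41*y + z*(-7*y - 1) + 6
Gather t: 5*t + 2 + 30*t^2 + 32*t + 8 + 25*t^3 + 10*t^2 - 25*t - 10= 25*t^3 + 40*t^2 + 12*t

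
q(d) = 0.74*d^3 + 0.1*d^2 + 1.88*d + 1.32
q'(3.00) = 22.46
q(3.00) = 27.84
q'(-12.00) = 319.16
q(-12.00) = -1285.56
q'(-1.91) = 9.60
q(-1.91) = -7.06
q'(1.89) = 10.19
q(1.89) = 10.23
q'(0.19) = 2.00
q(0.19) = 1.69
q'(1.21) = 5.37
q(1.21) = 5.05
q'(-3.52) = 28.68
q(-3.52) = -36.33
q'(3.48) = 29.46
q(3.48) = 40.26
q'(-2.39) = 14.08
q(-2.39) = -12.70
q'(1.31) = 5.95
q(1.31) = 5.62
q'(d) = 2.22*d^2 + 0.2*d + 1.88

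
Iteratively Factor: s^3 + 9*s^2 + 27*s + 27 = (s + 3)*(s^2 + 6*s + 9) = (s + 3)^2*(s + 3)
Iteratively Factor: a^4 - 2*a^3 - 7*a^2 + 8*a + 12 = (a - 3)*(a^3 + a^2 - 4*a - 4) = (a - 3)*(a + 2)*(a^2 - a - 2) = (a - 3)*(a - 2)*(a + 2)*(a + 1)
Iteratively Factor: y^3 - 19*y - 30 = (y + 2)*(y^2 - 2*y - 15) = (y + 2)*(y + 3)*(y - 5)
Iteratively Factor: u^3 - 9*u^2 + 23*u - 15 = (u - 1)*(u^2 - 8*u + 15) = (u - 5)*(u - 1)*(u - 3)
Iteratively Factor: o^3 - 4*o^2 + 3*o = (o)*(o^2 - 4*o + 3) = o*(o - 1)*(o - 3)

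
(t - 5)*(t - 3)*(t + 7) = t^3 - t^2 - 41*t + 105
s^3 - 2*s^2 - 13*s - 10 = (s - 5)*(s + 1)*(s + 2)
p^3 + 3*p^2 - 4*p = p*(p - 1)*(p + 4)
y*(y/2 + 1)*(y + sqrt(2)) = y^3/2 + sqrt(2)*y^2/2 + y^2 + sqrt(2)*y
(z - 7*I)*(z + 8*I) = z^2 + I*z + 56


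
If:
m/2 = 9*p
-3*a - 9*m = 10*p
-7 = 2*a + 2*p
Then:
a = -602/169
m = 189/169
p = 21/338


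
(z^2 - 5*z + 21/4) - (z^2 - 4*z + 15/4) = 3/2 - z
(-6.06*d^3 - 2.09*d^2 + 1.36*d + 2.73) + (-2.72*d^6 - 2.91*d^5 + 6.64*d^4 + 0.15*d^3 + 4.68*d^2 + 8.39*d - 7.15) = -2.72*d^6 - 2.91*d^5 + 6.64*d^4 - 5.91*d^3 + 2.59*d^2 + 9.75*d - 4.42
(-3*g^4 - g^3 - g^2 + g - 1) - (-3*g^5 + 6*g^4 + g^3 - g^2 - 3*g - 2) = 3*g^5 - 9*g^4 - 2*g^3 + 4*g + 1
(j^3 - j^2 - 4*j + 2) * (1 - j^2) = -j^5 + j^4 + 5*j^3 - 3*j^2 - 4*j + 2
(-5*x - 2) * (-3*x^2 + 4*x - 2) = 15*x^3 - 14*x^2 + 2*x + 4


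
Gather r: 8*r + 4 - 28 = 8*r - 24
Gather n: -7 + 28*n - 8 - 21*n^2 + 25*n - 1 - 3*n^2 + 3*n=-24*n^2 + 56*n - 16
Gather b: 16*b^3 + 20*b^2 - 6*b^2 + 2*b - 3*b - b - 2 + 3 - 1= 16*b^3 + 14*b^2 - 2*b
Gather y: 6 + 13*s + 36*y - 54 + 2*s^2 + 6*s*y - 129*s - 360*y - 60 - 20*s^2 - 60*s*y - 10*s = -18*s^2 - 126*s + y*(-54*s - 324) - 108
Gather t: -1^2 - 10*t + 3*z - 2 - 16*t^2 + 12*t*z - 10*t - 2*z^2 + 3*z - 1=-16*t^2 + t*(12*z - 20) - 2*z^2 + 6*z - 4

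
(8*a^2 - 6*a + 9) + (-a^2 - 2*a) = 7*a^2 - 8*a + 9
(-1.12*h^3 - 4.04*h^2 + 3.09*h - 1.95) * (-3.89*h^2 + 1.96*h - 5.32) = 4.3568*h^5 + 13.5204*h^4 - 13.9801*h^3 + 35.1347*h^2 - 20.2608*h + 10.374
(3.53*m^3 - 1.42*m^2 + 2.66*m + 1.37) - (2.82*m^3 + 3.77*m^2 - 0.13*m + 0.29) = 0.71*m^3 - 5.19*m^2 + 2.79*m + 1.08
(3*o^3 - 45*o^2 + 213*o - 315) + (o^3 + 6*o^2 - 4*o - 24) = 4*o^3 - 39*o^2 + 209*o - 339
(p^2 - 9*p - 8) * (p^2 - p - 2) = p^4 - 10*p^3 - p^2 + 26*p + 16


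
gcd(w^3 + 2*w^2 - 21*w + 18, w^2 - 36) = w + 6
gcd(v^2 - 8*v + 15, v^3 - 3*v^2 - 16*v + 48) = v - 3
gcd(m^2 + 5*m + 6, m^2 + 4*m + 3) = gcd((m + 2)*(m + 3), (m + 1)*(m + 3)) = m + 3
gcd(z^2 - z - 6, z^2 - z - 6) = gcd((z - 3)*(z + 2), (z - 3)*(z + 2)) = z^2 - z - 6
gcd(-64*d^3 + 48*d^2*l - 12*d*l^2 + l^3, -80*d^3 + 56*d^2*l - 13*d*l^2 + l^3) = 16*d^2 - 8*d*l + l^2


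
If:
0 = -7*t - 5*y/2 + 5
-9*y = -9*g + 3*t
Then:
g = 37*y/42 + 5/21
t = 5/7 - 5*y/14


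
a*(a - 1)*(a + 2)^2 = a^4 + 3*a^3 - 4*a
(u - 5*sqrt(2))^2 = u^2 - 10*sqrt(2)*u + 50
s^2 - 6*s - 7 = (s - 7)*(s + 1)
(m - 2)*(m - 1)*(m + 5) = m^3 + 2*m^2 - 13*m + 10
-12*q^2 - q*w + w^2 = (-4*q + w)*(3*q + w)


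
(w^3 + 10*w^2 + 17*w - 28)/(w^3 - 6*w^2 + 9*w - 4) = (w^2 + 11*w + 28)/(w^2 - 5*w + 4)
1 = 1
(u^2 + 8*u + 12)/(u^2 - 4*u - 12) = (u + 6)/(u - 6)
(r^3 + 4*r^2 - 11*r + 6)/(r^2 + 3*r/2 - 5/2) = 2*(r^2 + 5*r - 6)/(2*r + 5)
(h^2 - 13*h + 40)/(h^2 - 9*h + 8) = (h - 5)/(h - 1)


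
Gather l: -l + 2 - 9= -l - 7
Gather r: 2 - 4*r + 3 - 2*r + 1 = 6 - 6*r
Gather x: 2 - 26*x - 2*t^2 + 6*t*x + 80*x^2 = -2*t^2 + 80*x^2 + x*(6*t - 26) + 2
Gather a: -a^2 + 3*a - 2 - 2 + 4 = -a^2 + 3*a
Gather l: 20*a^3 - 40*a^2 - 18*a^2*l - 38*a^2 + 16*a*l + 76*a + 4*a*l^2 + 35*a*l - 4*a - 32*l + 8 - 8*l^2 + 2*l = 20*a^3 - 78*a^2 + 72*a + l^2*(4*a - 8) + l*(-18*a^2 + 51*a - 30) + 8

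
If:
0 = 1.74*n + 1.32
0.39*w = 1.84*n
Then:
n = -0.76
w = -3.58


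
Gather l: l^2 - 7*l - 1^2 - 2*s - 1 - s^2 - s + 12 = l^2 - 7*l - s^2 - 3*s + 10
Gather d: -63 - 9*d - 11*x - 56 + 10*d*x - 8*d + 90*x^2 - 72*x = d*(10*x - 17) + 90*x^2 - 83*x - 119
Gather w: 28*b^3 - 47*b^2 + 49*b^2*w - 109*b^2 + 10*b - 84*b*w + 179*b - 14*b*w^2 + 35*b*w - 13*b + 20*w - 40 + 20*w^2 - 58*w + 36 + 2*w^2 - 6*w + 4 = 28*b^3 - 156*b^2 + 176*b + w^2*(22 - 14*b) + w*(49*b^2 - 49*b - 44)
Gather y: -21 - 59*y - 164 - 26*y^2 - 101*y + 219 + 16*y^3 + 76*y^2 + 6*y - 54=16*y^3 + 50*y^2 - 154*y - 20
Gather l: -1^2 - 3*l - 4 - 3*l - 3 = -6*l - 8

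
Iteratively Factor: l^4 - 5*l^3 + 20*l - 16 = (l - 4)*(l^3 - l^2 - 4*l + 4) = (l - 4)*(l - 1)*(l^2 - 4) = (l - 4)*(l - 1)*(l + 2)*(l - 2)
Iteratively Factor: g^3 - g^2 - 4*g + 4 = (g - 1)*(g^2 - 4) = (g - 1)*(g + 2)*(g - 2)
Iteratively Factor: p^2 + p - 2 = (p - 1)*(p + 2)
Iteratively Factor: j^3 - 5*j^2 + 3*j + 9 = (j - 3)*(j^2 - 2*j - 3) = (j - 3)^2*(j + 1)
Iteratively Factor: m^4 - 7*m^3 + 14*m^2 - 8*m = (m - 1)*(m^3 - 6*m^2 + 8*m) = (m - 2)*(m - 1)*(m^2 - 4*m) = m*(m - 2)*(m - 1)*(m - 4)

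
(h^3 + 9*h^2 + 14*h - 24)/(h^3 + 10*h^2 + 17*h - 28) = (h + 6)/(h + 7)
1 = 1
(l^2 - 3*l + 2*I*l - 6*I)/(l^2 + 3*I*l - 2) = (l - 3)/(l + I)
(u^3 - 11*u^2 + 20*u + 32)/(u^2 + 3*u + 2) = (u^2 - 12*u + 32)/(u + 2)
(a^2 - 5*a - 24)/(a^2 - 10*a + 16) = (a + 3)/(a - 2)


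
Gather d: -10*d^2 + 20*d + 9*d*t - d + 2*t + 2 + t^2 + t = -10*d^2 + d*(9*t + 19) + t^2 + 3*t + 2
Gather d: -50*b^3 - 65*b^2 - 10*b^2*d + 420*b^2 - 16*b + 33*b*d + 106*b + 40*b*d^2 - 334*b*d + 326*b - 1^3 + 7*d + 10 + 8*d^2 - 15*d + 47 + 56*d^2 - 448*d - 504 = -50*b^3 + 355*b^2 + 416*b + d^2*(40*b + 64) + d*(-10*b^2 - 301*b - 456) - 448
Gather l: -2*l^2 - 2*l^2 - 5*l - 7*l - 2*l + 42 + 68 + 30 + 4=-4*l^2 - 14*l + 144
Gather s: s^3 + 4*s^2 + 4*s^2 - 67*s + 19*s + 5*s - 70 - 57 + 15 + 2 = s^3 + 8*s^2 - 43*s - 110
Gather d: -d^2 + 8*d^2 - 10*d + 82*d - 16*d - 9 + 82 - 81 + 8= 7*d^2 + 56*d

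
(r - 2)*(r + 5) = r^2 + 3*r - 10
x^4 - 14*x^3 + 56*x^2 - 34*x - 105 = (x - 7)*(x - 5)*(x - 3)*(x + 1)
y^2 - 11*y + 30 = (y - 6)*(y - 5)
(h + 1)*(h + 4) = h^2 + 5*h + 4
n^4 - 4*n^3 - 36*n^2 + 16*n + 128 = (n - 8)*(n - 2)*(n + 2)*(n + 4)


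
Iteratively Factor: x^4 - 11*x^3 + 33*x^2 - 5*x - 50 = (x - 5)*(x^3 - 6*x^2 + 3*x + 10) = (x - 5)*(x + 1)*(x^2 - 7*x + 10) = (x - 5)*(x - 2)*(x + 1)*(x - 5)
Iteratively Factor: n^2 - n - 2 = (n - 2)*(n + 1)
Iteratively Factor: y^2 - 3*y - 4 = (y + 1)*(y - 4)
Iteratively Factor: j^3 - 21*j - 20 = (j + 1)*(j^2 - j - 20) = (j + 1)*(j + 4)*(j - 5)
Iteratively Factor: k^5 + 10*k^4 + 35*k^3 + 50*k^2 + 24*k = (k + 2)*(k^4 + 8*k^3 + 19*k^2 + 12*k) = (k + 1)*(k + 2)*(k^3 + 7*k^2 + 12*k) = (k + 1)*(k + 2)*(k + 3)*(k^2 + 4*k) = (k + 1)*(k + 2)*(k + 3)*(k + 4)*(k)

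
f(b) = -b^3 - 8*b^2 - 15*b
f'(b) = -3*b^2 - 16*b - 15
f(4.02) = -254.55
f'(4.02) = -127.80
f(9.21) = -1597.97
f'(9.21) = -416.83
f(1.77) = -57.16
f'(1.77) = -52.72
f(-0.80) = 7.39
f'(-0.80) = -4.12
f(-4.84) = -1.42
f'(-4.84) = -7.84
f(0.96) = -22.66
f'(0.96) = -33.12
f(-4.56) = -3.13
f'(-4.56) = -4.42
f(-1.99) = 6.05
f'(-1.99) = 4.96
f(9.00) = -1512.00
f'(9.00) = -402.00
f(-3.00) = 0.00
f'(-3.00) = 6.00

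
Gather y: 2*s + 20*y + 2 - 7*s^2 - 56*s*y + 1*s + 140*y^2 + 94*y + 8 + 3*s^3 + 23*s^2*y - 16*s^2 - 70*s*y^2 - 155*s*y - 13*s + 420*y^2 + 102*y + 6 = 3*s^3 - 23*s^2 - 10*s + y^2*(560 - 70*s) + y*(23*s^2 - 211*s + 216) + 16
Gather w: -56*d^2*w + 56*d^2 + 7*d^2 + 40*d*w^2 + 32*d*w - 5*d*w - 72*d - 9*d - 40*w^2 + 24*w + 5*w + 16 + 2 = 63*d^2 - 81*d + w^2*(40*d - 40) + w*(-56*d^2 + 27*d + 29) + 18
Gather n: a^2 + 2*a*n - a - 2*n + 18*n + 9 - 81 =a^2 - a + n*(2*a + 16) - 72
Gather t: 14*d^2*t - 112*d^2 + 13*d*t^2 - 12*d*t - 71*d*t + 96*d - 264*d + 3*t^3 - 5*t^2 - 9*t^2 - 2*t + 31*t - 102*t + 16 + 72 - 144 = -112*d^2 - 168*d + 3*t^3 + t^2*(13*d - 14) + t*(14*d^2 - 83*d - 73) - 56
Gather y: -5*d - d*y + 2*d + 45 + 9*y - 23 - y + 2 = -3*d + y*(8 - d) + 24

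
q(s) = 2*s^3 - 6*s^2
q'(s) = 6*s^2 - 12*s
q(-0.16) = -0.16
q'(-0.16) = 2.07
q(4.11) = 37.50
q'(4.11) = 52.03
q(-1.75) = -29.09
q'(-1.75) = 39.38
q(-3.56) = -166.28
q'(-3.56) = 118.76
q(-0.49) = -1.68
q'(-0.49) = 7.32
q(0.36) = -0.68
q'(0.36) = -3.54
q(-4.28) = -266.72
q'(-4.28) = 161.27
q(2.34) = -7.23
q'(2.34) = 4.77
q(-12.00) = -4320.00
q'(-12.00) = 1008.00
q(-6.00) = -648.00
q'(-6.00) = 288.00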